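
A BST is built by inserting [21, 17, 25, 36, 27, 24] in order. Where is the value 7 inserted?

Starting tree (level order): [21, 17, 25, None, None, 24, 36, None, None, 27]
Insertion path: 21 -> 17
Result: insert 7 as left child of 17
Final tree (level order): [21, 17, 25, 7, None, 24, 36, None, None, None, None, 27]


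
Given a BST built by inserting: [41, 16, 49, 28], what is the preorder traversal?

Tree insertion order: [41, 16, 49, 28]
Tree (level-order array): [41, 16, 49, None, 28]
Preorder traversal: [41, 16, 28, 49]


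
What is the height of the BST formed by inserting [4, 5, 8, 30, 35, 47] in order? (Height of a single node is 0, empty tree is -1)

Insertion order: [4, 5, 8, 30, 35, 47]
Tree (level-order array): [4, None, 5, None, 8, None, 30, None, 35, None, 47]
Compute height bottom-up (empty subtree = -1):
  height(47) = 1 + max(-1, -1) = 0
  height(35) = 1 + max(-1, 0) = 1
  height(30) = 1 + max(-1, 1) = 2
  height(8) = 1 + max(-1, 2) = 3
  height(5) = 1 + max(-1, 3) = 4
  height(4) = 1 + max(-1, 4) = 5
Height = 5


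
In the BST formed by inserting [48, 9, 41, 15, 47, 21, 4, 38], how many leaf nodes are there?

Tree built from: [48, 9, 41, 15, 47, 21, 4, 38]
Tree (level-order array): [48, 9, None, 4, 41, None, None, 15, 47, None, 21, None, None, None, 38]
Rule: A leaf has 0 children.
Per-node child counts:
  node 48: 1 child(ren)
  node 9: 2 child(ren)
  node 4: 0 child(ren)
  node 41: 2 child(ren)
  node 15: 1 child(ren)
  node 21: 1 child(ren)
  node 38: 0 child(ren)
  node 47: 0 child(ren)
Matching nodes: [4, 38, 47]
Count of leaf nodes: 3


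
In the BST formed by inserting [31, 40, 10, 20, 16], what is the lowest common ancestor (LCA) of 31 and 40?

Tree insertion order: [31, 40, 10, 20, 16]
Tree (level-order array): [31, 10, 40, None, 20, None, None, 16]
In a BST, the LCA of p=31, q=40 is the first node v on the
root-to-leaf path with p <= v <= q (go left if both < v, right if both > v).
Walk from root:
  at 31: 31 <= 31 <= 40, this is the LCA
LCA = 31


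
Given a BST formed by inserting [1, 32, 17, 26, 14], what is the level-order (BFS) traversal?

Tree insertion order: [1, 32, 17, 26, 14]
Tree (level-order array): [1, None, 32, 17, None, 14, 26]
BFS from the root, enqueuing left then right child of each popped node:
  queue [1] -> pop 1, enqueue [32], visited so far: [1]
  queue [32] -> pop 32, enqueue [17], visited so far: [1, 32]
  queue [17] -> pop 17, enqueue [14, 26], visited so far: [1, 32, 17]
  queue [14, 26] -> pop 14, enqueue [none], visited so far: [1, 32, 17, 14]
  queue [26] -> pop 26, enqueue [none], visited so far: [1, 32, 17, 14, 26]
Result: [1, 32, 17, 14, 26]


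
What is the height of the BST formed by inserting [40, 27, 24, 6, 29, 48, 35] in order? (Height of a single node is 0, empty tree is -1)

Insertion order: [40, 27, 24, 6, 29, 48, 35]
Tree (level-order array): [40, 27, 48, 24, 29, None, None, 6, None, None, 35]
Compute height bottom-up (empty subtree = -1):
  height(6) = 1 + max(-1, -1) = 0
  height(24) = 1 + max(0, -1) = 1
  height(35) = 1 + max(-1, -1) = 0
  height(29) = 1 + max(-1, 0) = 1
  height(27) = 1 + max(1, 1) = 2
  height(48) = 1 + max(-1, -1) = 0
  height(40) = 1 + max(2, 0) = 3
Height = 3


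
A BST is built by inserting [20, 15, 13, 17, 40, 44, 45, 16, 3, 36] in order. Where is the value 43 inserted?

Starting tree (level order): [20, 15, 40, 13, 17, 36, 44, 3, None, 16, None, None, None, None, 45]
Insertion path: 20 -> 40 -> 44
Result: insert 43 as left child of 44
Final tree (level order): [20, 15, 40, 13, 17, 36, 44, 3, None, 16, None, None, None, 43, 45]


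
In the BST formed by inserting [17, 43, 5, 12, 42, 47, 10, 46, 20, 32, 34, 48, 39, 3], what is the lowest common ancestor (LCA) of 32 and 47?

Tree insertion order: [17, 43, 5, 12, 42, 47, 10, 46, 20, 32, 34, 48, 39, 3]
Tree (level-order array): [17, 5, 43, 3, 12, 42, 47, None, None, 10, None, 20, None, 46, 48, None, None, None, 32, None, None, None, None, None, 34, None, 39]
In a BST, the LCA of p=32, q=47 is the first node v on the
root-to-leaf path with p <= v <= q (go left if both < v, right if both > v).
Walk from root:
  at 17: both 32 and 47 > 17, go right
  at 43: 32 <= 43 <= 47, this is the LCA
LCA = 43


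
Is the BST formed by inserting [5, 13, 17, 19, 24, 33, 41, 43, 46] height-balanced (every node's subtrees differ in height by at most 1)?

Tree (level-order array): [5, None, 13, None, 17, None, 19, None, 24, None, 33, None, 41, None, 43, None, 46]
Definition: a tree is height-balanced if, at every node, |h(left) - h(right)| <= 1 (empty subtree has height -1).
Bottom-up per-node check:
  node 46: h_left=-1, h_right=-1, diff=0 [OK], height=0
  node 43: h_left=-1, h_right=0, diff=1 [OK], height=1
  node 41: h_left=-1, h_right=1, diff=2 [FAIL (|-1-1|=2 > 1)], height=2
  node 33: h_left=-1, h_right=2, diff=3 [FAIL (|-1-2|=3 > 1)], height=3
  node 24: h_left=-1, h_right=3, diff=4 [FAIL (|-1-3|=4 > 1)], height=4
  node 19: h_left=-1, h_right=4, diff=5 [FAIL (|-1-4|=5 > 1)], height=5
  node 17: h_left=-1, h_right=5, diff=6 [FAIL (|-1-5|=6 > 1)], height=6
  node 13: h_left=-1, h_right=6, diff=7 [FAIL (|-1-6|=7 > 1)], height=7
  node 5: h_left=-1, h_right=7, diff=8 [FAIL (|-1-7|=8 > 1)], height=8
Node 41 violates the condition: |-1 - 1| = 2 > 1.
Result: Not balanced


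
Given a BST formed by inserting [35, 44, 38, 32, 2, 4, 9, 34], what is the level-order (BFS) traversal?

Tree insertion order: [35, 44, 38, 32, 2, 4, 9, 34]
Tree (level-order array): [35, 32, 44, 2, 34, 38, None, None, 4, None, None, None, None, None, 9]
BFS from the root, enqueuing left then right child of each popped node:
  queue [35] -> pop 35, enqueue [32, 44], visited so far: [35]
  queue [32, 44] -> pop 32, enqueue [2, 34], visited so far: [35, 32]
  queue [44, 2, 34] -> pop 44, enqueue [38], visited so far: [35, 32, 44]
  queue [2, 34, 38] -> pop 2, enqueue [4], visited so far: [35, 32, 44, 2]
  queue [34, 38, 4] -> pop 34, enqueue [none], visited so far: [35, 32, 44, 2, 34]
  queue [38, 4] -> pop 38, enqueue [none], visited so far: [35, 32, 44, 2, 34, 38]
  queue [4] -> pop 4, enqueue [9], visited so far: [35, 32, 44, 2, 34, 38, 4]
  queue [9] -> pop 9, enqueue [none], visited so far: [35, 32, 44, 2, 34, 38, 4, 9]
Result: [35, 32, 44, 2, 34, 38, 4, 9]


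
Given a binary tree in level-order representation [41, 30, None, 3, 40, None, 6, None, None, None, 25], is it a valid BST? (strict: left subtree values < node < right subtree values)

Level-order array: [41, 30, None, 3, 40, None, 6, None, None, None, 25]
Validate using subtree bounds (lo, hi): at each node, require lo < value < hi,
then recurse left with hi=value and right with lo=value.
Preorder trace (stopping at first violation):
  at node 41 with bounds (-inf, +inf): OK
  at node 30 with bounds (-inf, 41): OK
  at node 3 with bounds (-inf, 30): OK
  at node 6 with bounds (3, 30): OK
  at node 25 with bounds (6, 30): OK
  at node 40 with bounds (30, 41): OK
No violation found at any node.
Result: Valid BST


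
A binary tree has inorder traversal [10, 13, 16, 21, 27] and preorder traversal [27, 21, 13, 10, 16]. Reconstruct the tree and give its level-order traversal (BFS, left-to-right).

Inorder:  [10, 13, 16, 21, 27]
Preorder: [27, 21, 13, 10, 16]
Algorithm: preorder visits root first, so consume preorder in order;
for each root, split the current inorder slice at that value into
left-subtree inorder and right-subtree inorder, then recurse.
Recursive splits:
  root=27; inorder splits into left=[10, 13, 16, 21], right=[]
  root=21; inorder splits into left=[10, 13, 16], right=[]
  root=13; inorder splits into left=[10], right=[16]
  root=10; inorder splits into left=[], right=[]
  root=16; inorder splits into left=[], right=[]
Reconstructed level-order: [27, 21, 13, 10, 16]


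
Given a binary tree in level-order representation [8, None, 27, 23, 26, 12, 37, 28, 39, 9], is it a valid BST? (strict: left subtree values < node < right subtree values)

Level-order array: [8, None, 27, 23, 26, 12, 37, 28, 39, 9]
Validate using subtree bounds (lo, hi): at each node, require lo < value < hi,
then recurse left with hi=value and right with lo=value.
Preorder trace (stopping at first violation):
  at node 8 with bounds (-inf, +inf): OK
  at node 27 with bounds (8, +inf): OK
  at node 23 with bounds (8, 27): OK
  at node 12 with bounds (8, 23): OK
  at node 9 with bounds (8, 12): OK
  at node 37 with bounds (23, 27): VIOLATION
Node 37 violates its bound: not (23 < 37 < 27).
Result: Not a valid BST


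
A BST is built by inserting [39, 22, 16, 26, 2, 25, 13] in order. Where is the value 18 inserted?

Starting tree (level order): [39, 22, None, 16, 26, 2, None, 25, None, None, 13]
Insertion path: 39 -> 22 -> 16
Result: insert 18 as right child of 16
Final tree (level order): [39, 22, None, 16, 26, 2, 18, 25, None, None, 13]


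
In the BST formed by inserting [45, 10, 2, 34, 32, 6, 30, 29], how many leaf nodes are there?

Tree built from: [45, 10, 2, 34, 32, 6, 30, 29]
Tree (level-order array): [45, 10, None, 2, 34, None, 6, 32, None, None, None, 30, None, 29]
Rule: A leaf has 0 children.
Per-node child counts:
  node 45: 1 child(ren)
  node 10: 2 child(ren)
  node 2: 1 child(ren)
  node 6: 0 child(ren)
  node 34: 1 child(ren)
  node 32: 1 child(ren)
  node 30: 1 child(ren)
  node 29: 0 child(ren)
Matching nodes: [6, 29]
Count of leaf nodes: 2


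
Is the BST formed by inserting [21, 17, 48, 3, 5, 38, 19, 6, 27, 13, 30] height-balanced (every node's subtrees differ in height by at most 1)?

Tree (level-order array): [21, 17, 48, 3, 19, 38, None, None, 5, None, None, 27, None, None, 6, None, 30, None, 13]
Definition: a tree is height-balanced if, at every node, |h(left) - h(right)| <= 1 (empty subtree has height -1).
Bottom-up per-node check:
  node 13: h_left=-1, h_right=-1, diff=0 [OK], height=0
  node 6: h_left=-1, h_right=0, diff=1 [OK], height=1
  node 5: h_left=-1, h_right=1, diff=2 [FAIL (|-1-1|=2 > 1)], height=2
  node 3: h_left=-1, h_right=2, diff=3 [FAIL (|-1-2|=3 > 1)], height=3
  node 19: h_left=-1, h_right=-1, diff=0 [OK], height=0
  node 17: h_left=3, h_right=0, diff=3 [FAIL (|3-0|=3 > 1)], height=4
  node 30: h_left=-1, h_right=-1, diff=0 [OK], height=0
  node 27: h_left=-1, h_right=0, diff=1 [OK], height=1
  node 38: h_left=1, h_right=-1, diff=2 [FAIL (|1--1|=2 > 1)], height=2
  node 48: h_left=2, h_right=-1, diff=3 [FAIL (|2--1|=3 > 1)], height=3
  node 21: h_left=4, h_right=3, diff=1 [OK], height=5
Node 5 violates the condition: |-1 - 1| = 2 > 1.
Result: Not balanced


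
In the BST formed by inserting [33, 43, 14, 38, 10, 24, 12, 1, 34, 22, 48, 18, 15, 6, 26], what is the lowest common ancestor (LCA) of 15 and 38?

Tree insertion order: [33, 43, 14, 38, 10, 24, 12, 1, 34, 22, 48, 18, 15, 6, 26]
Tree (level-order array): [33, 14, 43, 10, 24, 38, 48, 1, 12, 22, 26, 34, None, None, None, None, 6, None, None, 18, None, None, None, None, None, None, None, 15]
In a BST, the LCA of p=15, q=38 is the first node v on the
root-to-leaf path with p <= v <= q (go left if both < v, right if both > v).
Walk from root:
  at 33: 15 <= 33 <= 38, this is the LCA
LCA = 33


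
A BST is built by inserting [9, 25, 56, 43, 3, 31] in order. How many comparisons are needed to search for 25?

Search path for 25: 9 -> 25
Found: True
Comparisons: 2


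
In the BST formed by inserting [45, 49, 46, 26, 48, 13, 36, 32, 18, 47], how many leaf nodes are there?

Tree built from: [45, 49, 46, 26, 48, 13, 36, 32, 18, 47]
Tree (level-order array): [45, 26, 49, 13, 36, 46, None, None, 18, 32, None, None, 48, None, None, None, None, 47]
Rule: A leaf has 0 children.
Per-node child counts:
  node 45: 2 child(ren)
  node 26: 2 child(ren)
  node 13: 1 child(ren)
  node 18: 0 child(ren)
  node 36: 1 child(ren)
  node 32: 0 child(ren)
  node 49: 1 child(ren)
  node 46: 1 child(ren)
  node 48: 1 child(ren)
  node 47: 0 child(ren)
Matching nodes: [18, 32, 47]
Count of leaf nodes: 3


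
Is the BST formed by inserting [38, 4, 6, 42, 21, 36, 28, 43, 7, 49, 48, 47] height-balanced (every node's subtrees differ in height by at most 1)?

Tree (level-order array): [38, 4, 42, None, 6, None, 43, None, 21, None, 49, 7, 36, 48, None, None, None, 28, None, 47]
Definition: a tree is height-balanced if, at every node, |h(left) - h(right)| <= 1 (empty subtree has height -1).
Bottom-up per-node check:
  node 7: h_left=-1, h_right=-1, diff=0 [OK], height=0
  node 28: h_left=-1, h_right=-1, diff=0 [OK], height=0
  node 36: h_left=0, h_right=-1, diff=1 [OK], height=1
  node 21: h_left=0, h_right=1, diff=1 [OK], height=2
  node 6: h_left=-1, h_right=2, diff=3 [FAIL (|-1-2|=3 > 1)], height=3
  node 4: h_left=-1, h_right=3, diff=4 [FAIL (|-1-3|=4 > 1)], height=4
  node 47: h_left=-1, h_right=-1, diff=0 [OK], height=0
  node 48: h_left=0, h_right=-1, diff=1 [OK], height=1
  node 49: h_left=1, h_right=-1, diff=2 [FAIL (|1--1|=2 > 1)], height=2
  node 43: h_left=-1, h_right=2, diff=3 [FAIL (|-1-2|=3 > 1)], height=3
  node 42: h_left=-1, h_right=3, diff=4 [FAIL (|-1-3|=4 > 1)], height=4
  node 38: h_left=4, h_right=4, diff=0 [OK], height=5
Node 6 violates the condition: |-1 - 2| = 3 > 1.
Result: Not balanced


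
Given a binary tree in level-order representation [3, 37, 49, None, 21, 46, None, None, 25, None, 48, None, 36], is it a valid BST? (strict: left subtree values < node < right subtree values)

Level-order array: [3, 37, 49, None, 21, 46, None, None, 25, None, 48, None, 36]
Validate using subtree bounds (lo, hi): at each node, require lo < value < hi,
then recurse left with hi=value and right with lo=value.
Preorder trace (stopping at first violation):
  at node 3 with bounds (-inf, +inf): OK
  at node 37 with bounds (-inf, 3): VIOLATION
Node 37 violates its bound: not (-inf < 37 < 3).
Result: Not a valid BST


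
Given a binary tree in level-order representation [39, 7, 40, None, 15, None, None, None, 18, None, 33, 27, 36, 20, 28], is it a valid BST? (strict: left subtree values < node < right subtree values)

Level-order array: [39, 7, 40, None, 15, None, None, None, 18, None, 33, 27, 36, 20, 28]
Validate using subtree bounds (lo, hi): at each node, require lo < value < hi,
then recurse left with hi=value and right with lo=value.
Preorder trace (stopping at first violation):
  at node 39 with bounds (-inf, +inf): OK
  at node 7 with bounds (-inf, 39): OK
  at node 15 with bounds (7, 39): OK
  at node 18 with bounds (15, 39): OK
  at node 33 with bounds (18, 39): OK
  at node 27 with bounds (18, 33): OK
  at node 20 with bounds (18, 27): OK
  at node 28 with bounds (27, 33): OK
  at node 36 with bounds (33, 39): OK
  at node 40 with bounds (39, +inf): OK
No violation found at any node.
Result: Valid BST


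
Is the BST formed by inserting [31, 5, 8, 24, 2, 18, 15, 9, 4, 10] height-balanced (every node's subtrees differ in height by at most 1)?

Tree (level-order array): [31, 5, None, 2, 8, None, 4, None, 24, None, None, 18, None, 15, None, 9, None, None, 10]
Definition: a tree is height-balanced if, at every node, |h(left) - h(right)| <= 1 (empty subtree has height -1).
Bottom-up per-node check:
  node 4: h_left=-1, h_right=-1, diff=0 [OK], height=0
  node 2: h_left=-1, h_right=0, diff=1 [OK], height=1
  node 10: h_left=-1, h_right=-1, diff=0 [OK], height=0
  node 9: h_left=-1, h_right=0, diff=1 [OK], height=1
  node 15: h_left=1, h_right=-1, diff=2 [FAIL (|1--1|=2 > 1)], height=2
  node 18: h_left=2, h_right=-1, diff=3 [FAIL (|2--1|=3 > 1)], height=3
  node 24: h_left=3, h_right=-1, diff=4 [FAIL (|3--1|=4 > 1)], height=4
  node 8: h_left=-1, h_right=4, diff=5 [FAIL (|-1-4|=5 > 1)], height=5
  node 5: h_left=1, h_right=5, diff=4 [FAIL (|1-5|=4 > 1)], height=6
  node 31: h_left=6, h_right=-1, diff=7 [FAIL (|6--1|=7 > 1)], height=7
Node 15 violates the condition: |1 - -1| = 2 > 1.
Result: Not balanced


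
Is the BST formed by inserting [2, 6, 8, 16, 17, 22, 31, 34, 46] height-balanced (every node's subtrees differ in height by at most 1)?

Tree (level-order array): [2, None, 6, None, 8, None, 16, None, 17, None, 22, None, 31, None, 34, None, 46]
Definition: a tree is height-balanced if, at every node, |h(left) - h(right)| <= 1 (empty subtree has height -1).
Bottom-up per-node check:
  node 46: h_left=-1, h_right=-1, diff=0 [OK], height=0
  node 34: h_left=-1, h_right=0, diff=1 [OK], height=1
  node 31: h_left=-1, h_right=1, diff=2 [FAIL (|-1-1|=2 > 1)], height=2
  node 22: h_left=-1, h_right=2, diff=3 [FAIL (|-1-2|=3 > 1)], height=3
  node 17: h_left=-1, h_right=3, diff=4 [FAIL (|-1-3|=4 > 1)], height=4
  node 16: h_left=-1, h_right=4, diff=5 [FAIL (|-1-4|=5 > 1)], height=5
  node 8: h_left=-1, h_right=5, diff=6 [FAIL (|-1-5|=6 > 1)], height=6
  node 6: h_left=-1, h_right=6, diff=7 [FAIL (|-1-6|=7 > 1)], height=7
  node 2: h_left=-1, h_right=7, diff=8 [FAIL (|-1-7|=8 > 1)], height=8
Node 31 violates the condition: |-1 - 1| = 2 > 1.
Result: Not balanced


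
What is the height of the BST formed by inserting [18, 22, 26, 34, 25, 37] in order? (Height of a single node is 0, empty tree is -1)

Insertion order: [18, 22, 26, 34, 25, 37]
Tree (level-order array): [18, None, 22, None, 26, 25, 34, None, None, None, 37]
Compute height bottom-up (empty subtree = -1):
  height(25) = 1 + max(-1, -1) = 0
  height(37) = 1 + max(-1, -1) = 0
  height(34) = 1 + max(-1, 0) = 1
  height(26) = 1 + max(0, 1) = 2
  height(22) = 1 + max(-1, 2) = 3
  height(18) = 1 + max(-1, 3) = 4
Height = 4


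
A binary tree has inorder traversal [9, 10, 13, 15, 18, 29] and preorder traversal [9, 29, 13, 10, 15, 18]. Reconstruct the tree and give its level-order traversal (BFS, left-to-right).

Inorder:  [9, 10, 13, 15, 18, 29]
Preorder: [9, 29, 13, 10, 15, 18]
Algorithm: preorder visits root first, so consume preorder in order;
for each root, split the current inorder slice at that value into
left-subtree inorder and right-subtree inorder, then recurse.
Recursive splits:
  root=9; inorder splits into left=[], right=[10, 13, 15, 18, 29]
  root=29; inorder splits into left=[10, 13, 15, 18], right=[]
  root=13; inorder splits into left=[10], right=[15, 18]
  root=10; inorder splits into left=[], right=[]
  root=15; inorder splits into left=[], right=[18]
  root=18; inorder splits into left=[], right=[]
Reconstructed level-order: [9, 29, 13, 10, 15, 18]


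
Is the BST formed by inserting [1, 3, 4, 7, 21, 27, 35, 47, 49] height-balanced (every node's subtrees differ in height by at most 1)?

Tree (level-order array): [1, None, 3, None, 4, None, 7, None, 21, None, 27, None, 35, None, 47, None, 49]
Definition: a tree is height-balanced if, at every node, |h(left) - h(right)| <= 1 (empty subtree has height -1).
Bottom-up per-node check:
  node 49: h_left=-1, h_right=-1, diff=0 [OK], height=0
  node 47: h_left=-1, h_right=0, diff=1 [OK], height=1
  node 35: h_left=-1, h_right=1, diff=2 [FAIL (|-1-1|=2 > 1)], height=2
  node 27: h_left=-1, h_right=2, diff=3 [FAIL (|-1-2|=3 > 1)], height=3
  node 21: h_left=-1, h_right=3, diff=4 [FAIL (|-1-3|=4 > 1)], height=4
  node 7: h_left=-1, h_right=4, diff=5 [FAIL (|-1-4|=5 > 1)], height=5
  node 4: h_left=-1, h_right=5, diff=6 [FAIL (|-1-5|=6 > 1)], height=6
  node 3: h_left=-1, h_right=6, diff=7 [FAIL (|-1-6|=7 > 1)], height=7
  node 1: h_left=-1, h_right=7, diff=8 [FAIL (|-1-7|=8 > 1)], height=8
Node 35 violates the condition: |-1 - 1| = 2 > 1.
Result: Not balanced


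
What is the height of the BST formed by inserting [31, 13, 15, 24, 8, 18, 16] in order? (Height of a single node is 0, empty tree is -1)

Insertion order: [31, 13, 15, 24, 8, 18, 16]
Tree (level-order array): [31, 13, None, 8, 15, None, None, None, 24, 18, None, 16]
Compute height bottom-up (empty subtree = -1):
  height(8) = 1 + max(-1, -1) = 0
  height(16) = 1 + max(-1, -1) = 0
  height(18) = 1 + max(0, -1) = 1
  height(24) = 1 + max(1, -1) = 2
  height(15) = 1 + max(-1, 2) = 3
  height(13) = 1 + max(0, 3) = 4
  height(31) = 1 + max(4, -1) = 5
Height = 5


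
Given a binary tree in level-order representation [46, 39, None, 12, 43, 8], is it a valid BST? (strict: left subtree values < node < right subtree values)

Level-order array: [46, 39, None, 12, 43, 8]
Validate using subtree bounds (lo, hi): at each node, require lo < value < hi,
then recurse left with hi=value and right with lo=value.
Preorder trace (stopping at first violation):
  at node 46 with bounds (-inf, +inf): OK
  at node 39 with bounds (-inf, 46): OK
  at node 12 with bounds (-inf, 39): OK
  at node 8 with bounds (-inf, 12): OK
  at node 43 with bounds (39, 46): OK
No violation found at any node.
Result: Valid BST


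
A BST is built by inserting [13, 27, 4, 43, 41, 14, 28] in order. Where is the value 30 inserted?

Starting tree (level order): [13, 4, 27, None, None, 14, 43, None, None, 41, None, 28]
Insertion path: 13 -> 27 -> 43 -> 41 -> 28
Result: insert 30 as right child of 28
Final tree (level order): [13, 4, 27, None, None, 14, 43, None, None, 41, None, 28, None, None, 30]


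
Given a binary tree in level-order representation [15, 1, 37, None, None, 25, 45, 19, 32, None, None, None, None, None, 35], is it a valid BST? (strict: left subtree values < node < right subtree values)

Level-order array: [15, 1, 37, None, None, 25, 45, 19, 32, None, None, None, None, None, 35]
Validate using subtree bounds (lo, hi): at each node, require lo < value < hi,
then recurse left with hi=value and right with lo=value.
Preorder trace (stopping at first violation):
  at node 15 with bounds (-inf, +inf): OK
  at node 1 with bounds (-inf, 15): OK
  at node 37 with bounds (15, +inf): OK
  at node 25 with bounds (15, 37): OK
  at node 19 with bounds (15, 25): OK
  at node 32 with bounds (25, 37): OK
  at node 35 with bounds (32, 37): OK
  at node 45 with bounds (37, +inf): OK
No violation found at any node.
Result: Valid BST


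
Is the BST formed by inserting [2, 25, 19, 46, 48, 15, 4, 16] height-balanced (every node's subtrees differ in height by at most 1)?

Tree (level-order array): [2, None, 25, 19, 46, 15, None, None, 48, 4, 16]
Definition: a tree is height-balanced if, at every node, |h(left) - h(right)| <= 1 (empty subtree has height -1).
Bottom-up per-node check:
  node 4: h_left=-1, h_right=-1, diff=0 [OK], height=0
  node 16: h_left=-1, h_right=-1, diff=0 [OK], height=0
  node 15: h_left=0, h_right=0, diff=0 [OK], height=1
  node 19: h_left=1, h_right=-1, diff=2 [FAIL (|1--1|=2 > 1)], height=2
  node 48: h_left=-1, h_right=-1, diff=0 [OK], height=0
  node 46: h_left=-1, h_right=0, diff=1 [OK], height=1
  node 25: h_left=2, h_right=1, diff=1 [OK], height=3
  node 2: h_left=-1, h_right=3, diff=4 [FAIL (|-1-3|=4 > 1)], height=4
Node 19 violates the condition: |1 - -1| = 2 > 1.
Result: Not balanced


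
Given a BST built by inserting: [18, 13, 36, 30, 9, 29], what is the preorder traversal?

Tree insertion order: [18, 13, 36, 30, 9, 29]
Tree (level-order array): [18, 13, 36, 9, None, 30, None, None, None, 29]
Preorder traversal: [18, 13, 9, 36, 30, 29]


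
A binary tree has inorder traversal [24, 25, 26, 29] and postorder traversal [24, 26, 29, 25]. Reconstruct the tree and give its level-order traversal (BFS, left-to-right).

Inorder:   [24, 25, 26, 29]
Postorder: [24, 26, 29, 25]
Algorithm: postorder visits root last, so walk postorder right-to-left;
each value is the root of the current inorder slice — split it at that
value, recurse on the right subtree first, then the left.
Recursive splits:
  root=25; inorder splits into left=[24], right=[26, 29]
  root=29; inorder splits into left=[26], right=[]
  root=26; inorder splits into left=[], right=[]
  root=24; inorder splits into left=[], right=[]
Reconstructed level-order: [25, 24, 29, 26]


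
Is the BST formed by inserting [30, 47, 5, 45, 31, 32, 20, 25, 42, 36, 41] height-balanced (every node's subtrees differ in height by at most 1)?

Tree (level-order array): [30, 5, 47, None, 20, 45, None, None, 25, 31, None, None, None, None, 32, None, 42, 36, None, None, 41]
Definition: a tree is height-balanced if, at every node, |h(left) - h(right)| <= 1 (empty subtree has height -1).
Bottom-up per-node check:
  node 25: h_left=-1, h_right=-1, diff=0 [OK], height=0
  node 20: h_left=-1, h_right=0, diff=1 [OK], height=1
  node 5: h_left=-1, h_right=1, diff=2 [FAIL (|-1-1|=2 > 1)], height=2
  node 41: h_left=-1, h_right=-1, diff=0 [OK], height=0
  node 36: h_left=-1, h_right=0, diff=1 [OK], height=1
  node 42: h_left=1, h_right=-1, diff=2 [FAIL (|1--1|=2 > 1)], height=2
  node 32: h_left=-1, h_right=2, diff=3 [FAIL (|-1-2|=3 > 1)], height=3
  node 31: h_left=-1, h_right=3, diff=4 [FAIL (|-1-3|=4 > 1)], height=4
  node 45: h_left=4, h_right=-1, diff=5 [FAIL (|4--1|=5 > 1)], height=5
  node 47: h_left=5, h_right=-1, diff=6 [FAIL (|5--1|=6 > 1)], height=6
  node 30: h_left=2, h_right=6, diff=4 [FAIL (|2-6|=4 > 1)], height=7
Node 5 violates the condition: |-1 - 1| = 2 > 1.
Result: Not balanced


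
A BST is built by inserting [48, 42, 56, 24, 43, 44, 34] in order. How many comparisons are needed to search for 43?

Search path for 43: 48 -> 42 -> 43
Found: True
Comparisons: 3


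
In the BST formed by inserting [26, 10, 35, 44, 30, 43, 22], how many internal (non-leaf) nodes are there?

Tree built from: [26, 10, 35, 44, 30, 43, 22]
Tree (level-order array): [26, 10, 35, None, 22, 30, 44, None, None, None, None, 43]
Rule: An internal node has at least one child.
Per-node child counts:
  node 26: 2 child(ren)
  node 10: 1 child(ren)
  node 22: 0 child(ren)
  node 35: 2 child(ren)
  node 30: 0 child(ren)
  node 44: 1 child(ren)
  node 43: 0 child(ren)
Matching nodes: [26, 10, 35, 44]
Count of internal (non-leaf) nodes: 4


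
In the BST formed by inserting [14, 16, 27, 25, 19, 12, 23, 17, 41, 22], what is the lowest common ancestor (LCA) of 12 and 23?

Tree insertion order: [14, 16, 27, 25, 19, 12, 23, 17, 41, 22]
Tree (level-order array): [14, 12, 16, None, None, None, 27, 25, 41, 19, None, None, None, 17, 23, None, None, 22]
In a BST, the LCA of p=12, q=23 is the first node v on the
root-to-leaf path with p <= v <= q (go left if both < v, right if both > v).
Walk from root:
  at 14: 12 <= 14 <= 23, this is the LCA
LCA = 14


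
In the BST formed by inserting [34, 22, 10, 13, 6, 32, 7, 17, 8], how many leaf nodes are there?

Tree built from: [34, 22, 10, 13, 6, 32, 7, 17, 8]
Tree (level-order array): [34, 22, None, 10, 32, 6, 13, None, None, None, 7, None, 17, None, 8]
Rule: A leaf has 0 children.
Per-node child counts:
  node 34: 1 child(ren)
  node 22: 2 child(ren)
  node 10: 2 child(ren)
  node 6: 1 child(ren)
  node 7: 1 child(ren)
  node 8: 0 child(ren)
  node 13: 1 child(ren)
  node 17: 0 child(ren)
  node 32: 0 child(ren)
Matching nodes: [8, 17, 32]
Count of leaf nodes: 3


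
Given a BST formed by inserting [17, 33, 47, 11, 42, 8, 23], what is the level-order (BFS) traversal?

Tree insertion order: [17, 33, 47, 11, 42, 8, 23]
Tree (level-order array): [17, 11, 33, 8, None, 23, 47, None, None, None, None, 42]
BFS from the root, enqueuing left then right child of each popped node:
  queue [17] -> pop 17, enqueue [11, 33], visited so far: [17]
  queue [11, 33] -> pop 11, enqueue [8], visited so far: [17, 11]
  queue [33, 8] -> pop 33, enqueue [23, 47], visited so far: [17, 11, 33]
  queue [8, 23, 47] -> pop 8, enqueue [none], visited so far: [17, 11, 33, 8]
  queue [23, 47] -> pop 23, enqueue [none], visited so far: [17, 11, 33, 8, 23]
  queue [47] -> pop 47, enqueue [42], visited so far: [17, 11, 33, 8, 23, 47]
  queue [42] -> pop 42, enqueue [none], visited so far: [17, 11, 33, 8, 23, 47, 42]
Result: [17, 11, 33, 8, 23, 47, 42]


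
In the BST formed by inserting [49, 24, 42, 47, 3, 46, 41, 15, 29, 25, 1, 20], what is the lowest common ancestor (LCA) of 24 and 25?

Tree insertion order: [49, 24, 42, 47, 3, 46, 41, 15, 29, 25, 1, 20]
Tree (level-order array): [49, 24, None, 3, 42, 1, 15, 41, 47, None, None, None, 20, 29, None, 46, None, None, None, 25]
In a BST, the LCA of p=24, q=25 is the first node v on the
root-to-leaf path with p <= v <= q (go left if both < v, right if both > v).
Walk from root:
  at 49: both 24 and 25 < 49, go left
  at 24: 24 <= 24 <= 25, this is the LCA
LCA = 24


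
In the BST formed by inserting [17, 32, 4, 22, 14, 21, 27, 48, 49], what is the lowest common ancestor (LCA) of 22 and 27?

Tree insertion order: [17, 32, 4, 22, 14, 21, 27, 48, 49]
Tree (level-order array): [17, 4, 32, None, 14, 22, 48, None, None, 21, 27, None, 49]
In a BST, the LCA of p=22, q=27 is the first node v on the
root-to-leaf path with p <= v <= q (go left if both < v, right if both > v).
Walk from root:
  at 17: both 22 and 27 > 17, go right
  at 32: both 22 and 27 < 32, go left
  at 22: 22 <= 22 <= 27, this is the LCA
LCA = 22


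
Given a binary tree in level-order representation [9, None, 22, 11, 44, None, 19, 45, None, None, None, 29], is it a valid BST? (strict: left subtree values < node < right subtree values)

Level-order array: [9, None, 22, 11, 44, None, 19, 45, None, None, None, 29]
Validate using subtree bounds (lo, hi): at each node, require lo < value < hi,
then recurse left with hi=value and right with lo=value.
Preorder trace (stopping at first violation):
  at node 9 with bounds (-inf, +inf): OK
  at node 22 with bounds (9, +inf): OK
  at node 11 with bounds (9, 22): OK
  at node 19 with bounds (11, 22): OK
  at node 44 with bounds (22, +inf): OK
  at node 45 with bounds (22, 44): VIOLATION
Node 45 violates its bound: not (22 < 45 < 44).
Result: Not a valid BST


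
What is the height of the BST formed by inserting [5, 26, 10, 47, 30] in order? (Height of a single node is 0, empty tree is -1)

Insertion order: [5, 26, 10, 47, 30]
Tree (level-order array): [5, None, 26, 10, 47, None, None, 30]
Compute height bottom-up (empty subtree = -1):
  height(10) = 1 + max(-1, -1) = 0
  height(30) = 1 + max(-1, -1) = 0
  height(47) = 1 + max(0, -1) = 1
  height(26) = 1 + max(0, 1) = 2
  height(5) = 1 + max(-1, 2) = 3
Height = 3


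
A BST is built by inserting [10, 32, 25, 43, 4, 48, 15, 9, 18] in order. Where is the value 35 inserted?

Starting tree (level order): [10, 4, 32, None, 9, 25, 43, None, None, 15, None, None, 48, None, 18]
Insertion path: 10 -> 32 -> 43
Result: insert 35 as left child of 43
Final tree (level order): [10, 4, 32, None, 9, 25, 43, None, None, 15, None, 35, 48, None, 18]


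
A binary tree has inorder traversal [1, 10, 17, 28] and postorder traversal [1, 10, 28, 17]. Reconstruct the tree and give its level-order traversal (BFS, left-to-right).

Inorder:   [1, 10, 17, 28]
Postorder: [1, 10, 28, 17]
Algorithm: postorder visits root last, so walk postorder right-to-left;
each value is the root of the current inorder slice — split it at that
value, recurse on the right subtree first, then the left.
Recursive splits:
  root=17; inorder splits into left=[1, 10], right=[28]
  root=28; inorder splits into left=[], right=[]
  root=10; inorder splits into left=[1], right=[]
  root=1; inorder splits into left=[], right=[]
Reconstructed level-order: [17, 10, 28, 1]


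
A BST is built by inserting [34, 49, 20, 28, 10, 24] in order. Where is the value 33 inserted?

Starting tree (level order): [34, 20, 49, 10, 28, None, None, None, None, 24]
Insertion path: 34 -> 20 -> 28
Result: insert 33 as right child of 28
Final tree (level order): [34, 20, 49, 10, 28, None, None, None, None, 24, 33]


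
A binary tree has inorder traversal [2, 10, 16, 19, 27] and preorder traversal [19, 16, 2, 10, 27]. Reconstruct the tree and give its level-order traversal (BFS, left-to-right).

Inorder:  [2, 10, 16, 19, 27]
Preorder: [19, 16, 2, 10, 27]
Algorithm: preorder visits root first, so consume preorder in order;
for each root, split the current inorder slice at that value into
left-subtree inorder and right-subtree inorder, then recurse.
Recursive splits:
  root=19; inorder splits into left=[2, 10, 16], right=[27]
  root=16; inorder splits into left=[2, 10], right=[]
  root=2; inorder splits into left=[], right=[10]
  root=10; inorder splits into left=[], right=[]
  root=27; inorder splits into left=[], right=[]
Reconstructed level-order: [19, 16, 27, 2, 10]


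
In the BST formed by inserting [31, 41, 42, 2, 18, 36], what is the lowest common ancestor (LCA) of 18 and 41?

Tree insertion order: [31, 41, 42, 2, 18, 36]
Tree (level-order array): [31, 2, 41, None, 18, 36, 42]
In a BST, the LCA of p=18, q=41 is the first node v on the
root-to-leaf path with p <= v <= q (go left if both < v, right if both > v).
Walk from root:
  at 31: 18 <= 31 <= 41, this is the LCA
LCA = 31


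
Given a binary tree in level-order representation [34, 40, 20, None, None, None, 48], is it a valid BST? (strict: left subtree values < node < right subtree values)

Level-order array: [34, 40, 20, None, None, None, 48]
Validate using subtree bounds (lo, hi): at each node, require lo < value < hi,
then recurse left with hi=value and right with lo=value.
Preorder trace (stopping at first violation):
  at node 34 with bounds (-inf, +inf): OK
  at node 40 with bounds (-inf, 34): VIOLATION
Node 40 violates its bound: not (-inf < 40 < 34).
Result: Not a valid BST


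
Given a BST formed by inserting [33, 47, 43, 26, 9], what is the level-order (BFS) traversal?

Tree insertion order: [33, 47, 43, 26, 9]
Tree (level-order array): [33, 26, 47, 9, None, 43]
BFS from the root, enqueuing left then right child of each popped node:
  queue [33] -> pop 33, enqueue [26, 47], visited so far: [33]
  queue [26, 47] -> pop 26, enqueue [9], visited so far: [33, 26]
  queue [47, 9] -> pop 47, enqueue [43], visited so far: [33, 26, 47]
  queue [9, 43] -> pop 9, enqueue [none], visited so far: [33, 26, 47, 9]
  queue [43] -> pop 43, enqueue [none], visited so far: [33, 26, 47, 9, 43]
Result: [33, 26, 47, 9, 43]


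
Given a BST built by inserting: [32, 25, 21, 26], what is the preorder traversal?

Tree insertion order: [32, 25, 21, 26]
Tree (level-order array): [32, 25, None, 21, 26]
Preorder traversal: [32, 25, 21, 26]


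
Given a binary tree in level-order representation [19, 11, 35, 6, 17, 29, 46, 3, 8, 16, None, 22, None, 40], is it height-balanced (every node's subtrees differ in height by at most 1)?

Tree (level-order array): [19, 11, 35, 6, 17, 29, 46, 3, 8, 16, None, 22, None, 40]
Definition: a tree is height-balanced if, at every node, |h(left) - h(right)| <= 1 (empty subtree has height -1).
Bottom-up per-node check:
  node 3: h_left=-1, h_right=-1, diff=0 [OK], height=0
  node 8: h_left=-1, h_right=-1, diff=0 [OK], height=0
  node 6: h_left=0, h_right=0, diff=0 [OK], height=1
  node 16: h_left=-1, h_right=-1, diff=0 [OK], height=0
  node 17: h_left=0, h_right=-1, diff=1 [OK], height=1
  node 11: h_left=1, h_right=1, diff=0 [OK], height=2
  node 22: h_left=-1, h_right=-1, diff=0 [OK], height=0
  node 29: h_left=0, h_right=-1, diff=1 [OK], height=1
  node 40: h_left=-1, h_right=-1, diff=0 [OK], height=0
  node 46: h_left=0, h_right=-1, diff=1 [OK], height=1
  node 35: h_left=1, h_right=1, diff=0 [OK], height=2
  node 19: h_left=2, h_right=2, diff=0 [OK], height=3
All nodes satisfy the balance condition.
Result: Balanced


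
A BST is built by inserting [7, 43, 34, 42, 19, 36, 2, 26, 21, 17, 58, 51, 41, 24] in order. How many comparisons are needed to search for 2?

Search path for 2: 7 -> 2
Found: True
Comparisons: 2


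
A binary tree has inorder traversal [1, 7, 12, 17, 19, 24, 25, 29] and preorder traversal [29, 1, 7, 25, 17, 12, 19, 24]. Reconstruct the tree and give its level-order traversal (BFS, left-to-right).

Inorder:  [1, 7, 12, 17, 19, 24, 25, 29]
Preorder: [29, 1, 7, 25, 17, 12, 19, 24]
Algorithm: preorder visits root first, so consume preorder in order;
for each root, split the current inorder slice at that value into
left-subtree inorder and right-subtree inorder, then recurse.
Recursive splits:
  root=29; inorder splits into left=[1, 7, 12, 17, 19, 24, 25], right=[]
  root=1; inorder splits into left=[], right=[7, 12, 17, 19, 24, 25]
  root=7; inorder splits into left=[], right=[12, 17, 19, 24, 25]
  root=25; inorder splits into left=[12, 17, 19, 24], right=[]
  root=17; inorder splits into left=[12], right=[19, 24]
  root=12; inorder splits into left=[], right=[]
  root=19; inorder splits into left=[], right=[24]
  root=24; inorder splits into left=[], right=[]
Reconstructed level-order: [29, 1, 7, 25, 17, 12, 19, 24]


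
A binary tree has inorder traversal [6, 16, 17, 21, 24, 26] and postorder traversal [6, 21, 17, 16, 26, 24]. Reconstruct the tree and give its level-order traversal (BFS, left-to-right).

Inorder:   [6, 16, 17, 21, 24, 26]
Postorder: [6, 21, 17, 16, 26, 24]
Algorithm: postorder visits root last, so walk postorder right-to-left;
each value is the root of the current inorder slice — split it at that
value, recurse on the right subtree first, then the left.
Recursive splits:
  root=24; inorder splits into left=[6, 16, 17, 21], right=[26]
  root=26; inorder splits into left=[], right=[]
  root=16; inorder splits into left=[6], right=[17, 21]
  root=17; inorder splits into left=[], right=[21]
  root=21; inorder splits into left=[], right=[]
  root=6; inorder splits into left=[], right=[]
Reconstructed level-order: [24, 16, 26, 6, 17, 21]


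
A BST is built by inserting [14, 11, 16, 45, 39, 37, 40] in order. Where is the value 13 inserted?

Starting tree (level order): [14, 11, 16, None, None, None, 45, 39, None, 37, 40]
Insertion path: 14 -> 11
Result: insert 13 as right child of 11
Final tree (level order): [14, 11, 16, None, 13, None, 45, None, None, 39, None, 37, 40]


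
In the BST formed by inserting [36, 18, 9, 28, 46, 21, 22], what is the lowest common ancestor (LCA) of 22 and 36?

Tree insertion order: [36, 18, 9, 28, 46, 21, 22]
Tree (level-order array): [36, 18, 46, 9, 28, None, None, None, None, 21, None, None, 22]
In a BST, the LCA of p=22, q=36 is the first node v on the
root-to-leaf path with p <= v <= q (go left if both < v, right if both > v).
Walk from root:
  at 36: 22 <= 36 <= 36, this is the LCA
LCA = 36


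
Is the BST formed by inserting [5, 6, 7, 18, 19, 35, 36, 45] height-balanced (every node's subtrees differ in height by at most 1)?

Tree (level-order array): [5, None, 6, None, 7, None, 18, None, 19, None, 35, None, 36, None, 45]
Definition: a tree is height-balanced if, at every node, |h(left) - h(right)| <= 1 (empty subtree has height -1).
Bottom-up per-node check:
  node 45: h_left=-1, h_right=-1, diff=0 [OK], height=0
  node 36: h_left=-1, h_right=0, diff=1 [OK], height=1
  node 35: h_left=-1, h_right=1, diff=2 [FAIL (|-1-1|=2 > 1)], height=2
  node 19: h_left=-1, h_right=2, diff=3 [FAIL (|-1-2|=3 > 1)], height=3
  node 18: h_left=-1, h_right=3, diff=4 [FAIL (|-1-3|=4 > 1)], height=4
  node 7: h_left=-1, h_right=4, diff=5 [FAIL (|-1-4|=5 > 1)], height=5
  node 6: h_left=-1, h_right=5, diff=6 [FAIL (|-1-5|=6 > 1)], height=6
  node 5: h_left=-1, h_right=6, diff=7 [FAIL (|-1-6|=7 > 1)], height=7
Node 35 violates the condition: |-1 - 1| = 2 > 1.
Result: Not balanced


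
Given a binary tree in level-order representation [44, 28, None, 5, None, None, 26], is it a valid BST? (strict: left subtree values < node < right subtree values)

Level-order array: [44, 28, None, 5, None, None, 26]
Validate using subtree bounds (lo, hi): at each node, require lo < value < hi,
then recurse left with hi=value and right with lo=value.
Preorder trace (stopping at first violation):
  at node 44 with bounds (-inf, +inf): OK
  at node 28 with bounds (-inf, 44): OK
  at node 5 with bounds (-inf, 28): OK
  at node 26 with bounds (5, 28): OK
No violation found at any node.
Result: Valid BST


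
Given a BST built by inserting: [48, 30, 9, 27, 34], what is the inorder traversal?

Tree insertion order: [48, 30, 9, 27, 34]
Tree (level-order array): [48, 30, None, 9, 34, None, 27]
Inorder traversal: [9, 27, 30, 34, 48]


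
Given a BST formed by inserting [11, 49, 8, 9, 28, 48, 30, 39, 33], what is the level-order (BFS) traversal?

Tree insertion order: [11, 49, 8, 9, 28, 48, 30, 39, 33]
Tree (level-order array): [11, 8, 49, None, 9, 28, None, None, None, None, 48, 30, None, None, 39, 33]
BFS from the root, enqueuing left then right child of each popped node:
  queue [11] -> pop 11, enqueue [8, 49], visited so far: [11]
  queue [8, 49] -> pop 8, enqueue [9], visited so far: [11, 8]
  queue [49, 9] -> pop 49, enqueue [28], visited so far: [11, 8, 49]
  queue [9, 28] -> pop 9, enqueue [none], visited so far: [11, 8, 49, 9]
  queue [28] -> pop 28, enqueue [48], visited so far: [11, 8, 49, 9, 28]
  queue [48] -> pop 48, enqueue [30], visited so far: [11, 8, 49, 9, 28, 48]
  queue [30] -> pop 30, enqueue [39], visited so far: [11, 8, 49, 9, 28, 48, 30]
  queue [39] -> pop 39, enqueue [33], visited so far: [11, 8, 49, 9, 28, 48, 30, 39]
  queue [33] -> pop 33, enqueue [none], visited so far: [11, 8, 49, 9, 28, 48, 30, 39, 33]
Result: [11, 8, 49, 9, 28, 48, 30, 39, 33]
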